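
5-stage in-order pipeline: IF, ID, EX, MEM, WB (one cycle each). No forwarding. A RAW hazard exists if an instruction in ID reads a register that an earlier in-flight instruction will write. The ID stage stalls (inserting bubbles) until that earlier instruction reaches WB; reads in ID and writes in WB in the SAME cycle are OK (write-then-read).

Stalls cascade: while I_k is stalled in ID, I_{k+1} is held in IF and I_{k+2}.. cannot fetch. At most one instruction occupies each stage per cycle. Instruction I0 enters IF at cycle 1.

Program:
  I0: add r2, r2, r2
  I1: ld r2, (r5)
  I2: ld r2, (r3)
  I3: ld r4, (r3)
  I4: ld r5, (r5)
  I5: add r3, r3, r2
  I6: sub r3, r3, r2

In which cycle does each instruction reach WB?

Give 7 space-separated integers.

Answer: 5 6 7 8 9 10 13

Derivation:
I0 add r2 <- r2,r2: IF@1 ID@2 stall=0 (-) EX@3 MEM@4 WB@5
I1 ld r2 <- r5: IF@2 ID@3 stall=0 (-) EX@4 MEM@5 WB@6
I2 ld r2 <- r3: IF@3 ID@4 stall=0 (-) EX@5 MEM@6 WB@7
I3 ld r4 <- r3: IF@4 ID@5 stall=0 (-) EX@6 MEM@7 WB@8
I4 ld r5 <- r5: IF@5 ID@6 stall=0 (-) EX@7 MEM@8 WB@9
I5 add r3 <- r3,r2: IF@6 ID@7 stall=0 (-) EX@8 MEM@9 WB@10
I6 sub r3 <- r3,r2: IF@7 ID@8 stall=2 (RAW on I5.r3 (WB@10)) EX@11 MEM@12 WB@13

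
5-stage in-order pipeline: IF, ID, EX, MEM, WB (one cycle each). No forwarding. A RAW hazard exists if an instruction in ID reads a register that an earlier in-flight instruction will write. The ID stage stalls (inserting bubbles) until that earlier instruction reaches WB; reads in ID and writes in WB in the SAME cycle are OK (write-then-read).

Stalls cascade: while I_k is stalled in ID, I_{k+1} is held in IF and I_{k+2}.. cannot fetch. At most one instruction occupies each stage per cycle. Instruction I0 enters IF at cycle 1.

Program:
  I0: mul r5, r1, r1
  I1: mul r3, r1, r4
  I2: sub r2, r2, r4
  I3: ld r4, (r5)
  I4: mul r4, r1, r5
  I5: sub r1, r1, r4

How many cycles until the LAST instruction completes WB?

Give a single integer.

Answer: 12

Derivation:
I0 mul r5 <- r1,r1: IF@1 ID@2 stall=0 (-) EX@3 MEM@4 WB@5
I1 mul r3 <- r1,r4: IF@2 ID@3 stall=0 (-) EX@4 MEM@5 WB@6
I2 sub r2 <- r2,r4: IF@3 ID@4 stall=0 (-) EX@5 MEM@6 WB@7
I3 ld r4 <- r5: IF@4 ID@5 stall=0 (-) EX@6 MEM@7 WB@8
I4 mul r4 <- r1,r5: IF@5 ID@6 stall=0 (-) EX@7 MEM@8 WB@9
I5 sub r1 <- r1,r4: IF@6 ID@7 stall=2 (RAW on I4.r4 (WB@9)) EX@10 MEM@11 WB@12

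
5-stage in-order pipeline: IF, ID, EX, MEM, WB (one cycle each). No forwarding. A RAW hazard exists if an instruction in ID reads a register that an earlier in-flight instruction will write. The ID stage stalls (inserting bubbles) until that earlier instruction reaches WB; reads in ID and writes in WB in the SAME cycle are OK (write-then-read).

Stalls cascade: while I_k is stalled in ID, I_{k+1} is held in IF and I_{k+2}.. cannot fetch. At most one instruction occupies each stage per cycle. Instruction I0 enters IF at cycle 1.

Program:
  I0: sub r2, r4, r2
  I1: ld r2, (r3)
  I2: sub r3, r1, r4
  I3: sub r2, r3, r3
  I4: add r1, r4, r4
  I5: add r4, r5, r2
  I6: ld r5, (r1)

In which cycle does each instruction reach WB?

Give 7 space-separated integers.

Answer: 5 6 7 10 11 13 14

Derivation:
I0 sub r2 <- r4,r2: IF@1 ID@2 stall=0 (-) EX@3 MEM@4 WB@5
I1 ld r2 <- r3: IF@2 ID@3 stall=0 (-) EX@4 MEM@5 WB@6
I2 sub r3 <- r1,r4: IF@3 ID@4 stall=0 (-) EX@5 MEM@6 WB@7
I3 sub r2 <- r3,r3: IF@4 ID@5 stall=2 (RAW on I2.r3 (WB@7)) EX@8 MEM@9 WB@10
I4 add r1 <- r4,r4: IF@5 ID@8 stall=0 (-) EX@9 MEM@10 WB@11
I5 add r4 <- r5,r2: IF@8 ID@9 stall=1 (RAW on I3.r2 (WB@10)) EX@11 MEM@12 WB@13
I6 ld r5 <- r1: IF@9 ID@11 stall=0 (-) EX@12 MEM@13 WB@14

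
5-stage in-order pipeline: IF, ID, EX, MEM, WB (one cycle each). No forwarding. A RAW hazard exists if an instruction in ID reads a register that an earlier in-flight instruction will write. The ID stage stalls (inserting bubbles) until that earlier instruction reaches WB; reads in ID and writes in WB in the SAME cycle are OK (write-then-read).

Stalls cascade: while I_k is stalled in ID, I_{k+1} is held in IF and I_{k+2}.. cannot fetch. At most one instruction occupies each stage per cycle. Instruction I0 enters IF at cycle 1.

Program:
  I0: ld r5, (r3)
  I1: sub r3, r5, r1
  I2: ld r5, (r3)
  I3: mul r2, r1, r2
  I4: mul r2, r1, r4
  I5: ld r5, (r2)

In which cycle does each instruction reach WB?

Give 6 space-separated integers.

I0 ld r5 <- r3: IF@1 ID@2 stall=0 (-) EX@3 MEM@4 WB@5
I1 sub r3 <- r5,r1: IF@2 ID@3 stall=2 (RAW on I0.r5 (WB@5)) EX@6 MEM@7 WB@8
I2 ld r5 <- r3: IF@3 ID@6 stall=2 (RAW on I1.r3 (WB@8)) EX@9 MEM@10 WB@11
I3 mul r2 <- r1,r2: IF@6 ID@9 stall=0 (-) EX@10 MEM@11 WB@12
I4 mul r2 <- r1,r4: IF@9 ID@10 stall=0 (-) EX@11 MEM@12 WB@13
I5 ld r5 <- r2: IF@10 ID@11 stall=2 (RAW on I4.r2 (WB@13)) EX@14 MEM@15 WB@16

Answer: 5 8 11 12 13 16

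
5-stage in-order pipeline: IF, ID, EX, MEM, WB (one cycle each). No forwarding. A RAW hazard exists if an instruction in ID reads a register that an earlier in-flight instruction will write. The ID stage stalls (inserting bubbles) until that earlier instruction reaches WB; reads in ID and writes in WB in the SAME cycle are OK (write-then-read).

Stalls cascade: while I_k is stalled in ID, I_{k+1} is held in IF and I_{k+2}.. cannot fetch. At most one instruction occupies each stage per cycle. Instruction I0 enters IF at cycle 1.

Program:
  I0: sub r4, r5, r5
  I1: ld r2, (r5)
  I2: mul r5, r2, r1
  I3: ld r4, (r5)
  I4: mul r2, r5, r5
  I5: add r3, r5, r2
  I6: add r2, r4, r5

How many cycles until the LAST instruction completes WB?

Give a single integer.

Answer: 17

Derivation:
I0 sub r4 <- r5,r5: IF@1 ID@2 stall=0 (-) EX@3 MEM@4 WB@5
I1 ld r2 <- r5: IF@2 ID@3 stall=0 (-) EX@4 MEM@5 WB@6
I2 mul r5 <- r2,r1: IF@3 ID@4 stall=2 (RAW on I1.r2 (WB@6)) EX@7 MEM@8 WB@9
I3 ld r4 <- r5: IF@4 ID@7 stall=2 (RAW on I2.r5 (WB@9)) EX@10 MEM@11 WB@12
I4 mul r2 <- r5,r5: IF@7 ID@10 stall=0 (-) EX@11 MEM@12 WB@13
I5 add r3 <- r5,r2: IF@10 ID@11 stall=2 (RAW on I4.r2 (WB@13)) EX@14 MEM@15 WB@16
I6 add r2 <- r4,r5: IF@11 ID@14 stall=0 (-) EX@15 MEM@16 WB@17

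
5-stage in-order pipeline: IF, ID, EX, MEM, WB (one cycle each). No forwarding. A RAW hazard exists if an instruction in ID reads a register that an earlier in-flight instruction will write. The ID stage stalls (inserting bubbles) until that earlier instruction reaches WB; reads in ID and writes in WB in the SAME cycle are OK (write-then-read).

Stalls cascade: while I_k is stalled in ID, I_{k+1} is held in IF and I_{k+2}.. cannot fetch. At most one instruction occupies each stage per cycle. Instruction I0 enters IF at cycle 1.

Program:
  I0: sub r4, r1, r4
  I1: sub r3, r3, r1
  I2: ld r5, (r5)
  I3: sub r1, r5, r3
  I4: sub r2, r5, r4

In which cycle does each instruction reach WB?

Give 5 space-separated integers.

Answer: 5 6 7 10 11

Derivation:
I0 sub r4 <- r1,r4: IF@1 ID@2 stall=0 (-) EX@3 MEM@4 WB@5
I1 sub r3 <- r3,r1: IF@2 ID@3 stall=0 (-) EX@4 MEM@5 WB@6
I2 ld r5 <- r5: IF@3 ID@4 stall=0 (-) EX@5 MEM@6 WB@7
I3 sub r1 <- r5,r3: IF@4 ID@5 stall=2 (RAW on I2.r5 (WB@7)) EX@8 MEM@9 WB@10
I4 sub r2 <- r5,r4: IF@5 ID@8 stall=0 (-) EX@9 MEM@10 WB@11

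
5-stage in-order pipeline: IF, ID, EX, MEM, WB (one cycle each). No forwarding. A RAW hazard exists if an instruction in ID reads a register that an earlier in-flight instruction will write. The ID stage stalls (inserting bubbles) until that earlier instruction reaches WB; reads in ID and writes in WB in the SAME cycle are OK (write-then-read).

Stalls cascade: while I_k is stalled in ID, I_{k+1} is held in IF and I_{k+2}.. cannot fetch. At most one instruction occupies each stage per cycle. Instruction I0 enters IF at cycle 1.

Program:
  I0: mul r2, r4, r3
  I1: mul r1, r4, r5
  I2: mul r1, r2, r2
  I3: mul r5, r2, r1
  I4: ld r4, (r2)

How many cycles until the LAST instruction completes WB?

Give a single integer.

Answer: 12

Derivation:
I0 mul r2 <- r4,r3: IF@1 ID@2 stall=0 (-) EX@3 MEM@4 WB@5
I1 mul r1 <- r4,r5: IF@2 ID@3 stall=0 (-) EX@4 MEM@5 WB@6
I2 mul r1 <- r2,r2: IF@3 ID@4 stall=1 (RAW on I0.r2 (WB@5)) EX@6 MEM@7 WB@8
I3 mul r5 <- r2,r1: IF@4 ID@6 stall=2 (RAW on I2.r1 (WB@8)) EX@9 MEM@10 WB@11
I4 ld r4 <- r2: IF@6 ID@9 stall=0 (-) EX@10 MEM@11 WB@12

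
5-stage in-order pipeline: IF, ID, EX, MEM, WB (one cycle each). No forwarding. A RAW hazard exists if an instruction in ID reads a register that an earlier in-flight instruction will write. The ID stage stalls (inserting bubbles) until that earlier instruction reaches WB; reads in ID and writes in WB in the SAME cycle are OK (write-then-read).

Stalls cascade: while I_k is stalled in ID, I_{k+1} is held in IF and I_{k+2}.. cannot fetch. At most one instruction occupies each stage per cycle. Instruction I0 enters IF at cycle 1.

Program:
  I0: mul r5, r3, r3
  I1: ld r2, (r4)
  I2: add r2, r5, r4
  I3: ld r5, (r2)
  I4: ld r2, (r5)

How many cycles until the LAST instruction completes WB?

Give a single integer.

Answer: 14

Derivation:
I0 mul r5 <- r3,r3: IF@1 ID@2 stall=0 (-) EX@3 MEM@4 WB@5
I1 ld r2 <- r4: IF@2 ID@3 stall=0 (-) EX@4 MEM@5 WB@6
I2 add r2 <- r5,r4: IF@3 ID@4 stall=1 (RAW on I0.r5 (WB@5)) EX@6 MEM@7 WB@8
I3 ld r5 <- r2: IF@4 ID@6 stall=2 (RAW on I2.r2 (WB@8)) EX@9 MEM@10 WB@11
I4 ld r2 <- r5: IF@6 ID@9 stall=2 (RAW on I3.r5 (WB@11)) EX@12 MEM@13 WB@14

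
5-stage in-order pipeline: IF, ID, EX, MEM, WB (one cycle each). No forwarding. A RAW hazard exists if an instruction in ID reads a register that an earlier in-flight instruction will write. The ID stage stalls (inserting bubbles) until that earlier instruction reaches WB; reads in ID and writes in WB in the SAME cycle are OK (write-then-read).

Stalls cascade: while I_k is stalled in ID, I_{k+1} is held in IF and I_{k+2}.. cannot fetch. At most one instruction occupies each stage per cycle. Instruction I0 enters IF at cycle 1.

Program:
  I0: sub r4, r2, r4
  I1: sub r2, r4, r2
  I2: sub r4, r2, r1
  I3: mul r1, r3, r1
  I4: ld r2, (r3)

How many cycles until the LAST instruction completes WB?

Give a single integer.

I0 sub r4 <- r2,r4: IF@1 ID@2 stall=0 (-) EX@3 MEM@4 WB@5
I1 sub r2 <- r4,r2: IF@2 ID@3 stall=2 (RAW on I0.r4 (WB@5)) EX@6 MEM@7 WB@8
I2 sub r4 <- r2,r1: IF@3 ID@6 stall=2 (RAW on I1.r2 (WB@8)) EX@9 MEM@10 WB@11
I3 mul r1 <- r3,r1: IF@6 ID@9 stall=0 (-) EX@10 MEM@11 WB@12
I4 ld r2 <- r3: IF@9 ID@10 stall=0 (-) EX@11 MEM@12 WB@13

Answer: 13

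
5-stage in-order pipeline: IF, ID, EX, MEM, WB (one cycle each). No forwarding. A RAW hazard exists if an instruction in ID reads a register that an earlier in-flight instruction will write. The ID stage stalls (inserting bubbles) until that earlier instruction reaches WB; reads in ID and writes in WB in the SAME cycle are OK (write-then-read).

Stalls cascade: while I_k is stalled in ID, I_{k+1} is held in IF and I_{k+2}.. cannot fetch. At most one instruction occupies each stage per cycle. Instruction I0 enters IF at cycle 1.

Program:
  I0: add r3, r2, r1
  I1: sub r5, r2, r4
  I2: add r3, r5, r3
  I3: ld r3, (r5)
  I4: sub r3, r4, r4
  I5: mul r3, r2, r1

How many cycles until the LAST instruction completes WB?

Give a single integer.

I0 add r3 <- r2,r1: IF@1 ID@2 stall=0 (-) EX@3 MEM@4 WB@5
I1 sub r5 <- r2,r4: IF@2 ID@3 stall=0 (-) EX@4 MEM@5 WB@6
I2 add r3 <- r5,r3: IF@3 ID@4 stall=2 (RAW on I1.r5 (WB@6)) EX@7 MEM@8 WB@9
I3 ld r3 <- r5: IF@4 ID@7 stall=0 (-) EX@8 MEM@9 WB@10
I4 sub r3 <- r4,r4: IF@7 ID@8 stall=0 (-) EX@9 MEM@10 WB@11
I5 mul r3 <- r2,r1: IF@8 ID@9 stall=0 (-) EX@10 MEM@11 WB@12

Answer: 12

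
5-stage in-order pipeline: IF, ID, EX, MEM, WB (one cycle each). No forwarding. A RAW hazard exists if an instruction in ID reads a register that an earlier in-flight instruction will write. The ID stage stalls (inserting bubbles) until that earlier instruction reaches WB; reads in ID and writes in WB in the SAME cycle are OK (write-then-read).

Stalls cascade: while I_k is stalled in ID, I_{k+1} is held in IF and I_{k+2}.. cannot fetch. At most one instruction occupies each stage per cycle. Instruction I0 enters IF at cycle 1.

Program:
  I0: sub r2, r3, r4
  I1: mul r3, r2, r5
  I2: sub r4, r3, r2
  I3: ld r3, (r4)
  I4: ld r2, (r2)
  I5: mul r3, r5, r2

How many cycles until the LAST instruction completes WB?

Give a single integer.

I0 sub r2 <- r3,r4: IF@1 ID@2 stall=0 (-) EX@3 MEM@4 WB@5
I1 mul r3 <- r2,r5: IF@2 ID@3 stall=2 (RAW on I0.r2 (WB@5)) EX@6 MEM@7 WB@8
I2 sub r4 <- r3,r2: IF@3 ID@6 stall=2 (RAW on I1.r3 (WB@8)) EX@9 MEM@10 WB@11
I3 ld r3 <- r4: IF@6 ID@9 stall=2 (RAW on I2.r4 (WB@11)) EX@12 MEM@13 WB@14
I4 ld r2 <- r2: IF@9 ID@12 stall=0 (-) EX@13 MEM@14 WB@15
I5 mul r3 <- r5,r2: IF@12 ID@13 stall=2 (RAW on I4.r2 (WB@15)) EX@16 MEM@17 WB@18

Answer: 18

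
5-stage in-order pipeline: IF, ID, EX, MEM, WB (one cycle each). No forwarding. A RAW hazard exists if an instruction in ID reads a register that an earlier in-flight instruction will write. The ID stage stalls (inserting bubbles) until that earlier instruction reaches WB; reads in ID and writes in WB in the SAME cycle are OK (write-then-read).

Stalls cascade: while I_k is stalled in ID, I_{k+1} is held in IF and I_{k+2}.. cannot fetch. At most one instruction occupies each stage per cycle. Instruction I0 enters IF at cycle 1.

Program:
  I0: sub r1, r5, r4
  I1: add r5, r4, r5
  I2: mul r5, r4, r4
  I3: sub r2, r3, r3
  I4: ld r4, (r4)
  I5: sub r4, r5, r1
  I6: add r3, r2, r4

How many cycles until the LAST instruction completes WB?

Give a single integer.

Answer: 13

Derivation:
I0 sub r1 <- r5,r4: IF@1 ID@2 stall=0 (-) EX@3 MEM@4 WB@5
I1 add r5 <- r4,r5: IF@2 ID@3 stall=0 (-) EX@4 MEM@5 WB@6
I2 mul r5 <- r4,r4: IF@3 ID@4 stall=0 (-) EX@5 MEM@6 WB@7
I3 sub r2 <- r3,r3: IF@4 ID@5 stall=0 (-) EX@6 MEM@7 WB@8
I4 ld r4 <- r4: IF@5 ID@6 stall=0 (-) EX@7 MEM@8 WB@9
I5 sub r4 <- r5,r1: IF@6 ID@7 stall=0 (-) EX@8 MEM@9 WB@10
I6 add r3 <- r2,r4: IF@7 ID@8 stall=2 (RAW on I5.r4 (WB@10)) EX@11 MEM@12 WB@13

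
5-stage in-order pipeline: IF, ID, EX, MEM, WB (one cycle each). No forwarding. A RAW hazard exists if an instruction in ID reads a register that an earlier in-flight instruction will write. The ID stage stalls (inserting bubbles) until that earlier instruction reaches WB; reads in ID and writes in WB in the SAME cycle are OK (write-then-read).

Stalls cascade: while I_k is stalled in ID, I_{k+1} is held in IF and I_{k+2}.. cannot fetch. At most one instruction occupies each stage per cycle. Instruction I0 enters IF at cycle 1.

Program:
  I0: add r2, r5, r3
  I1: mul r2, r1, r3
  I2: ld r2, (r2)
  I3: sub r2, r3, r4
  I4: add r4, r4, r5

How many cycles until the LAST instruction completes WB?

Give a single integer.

I0 add r2 <- r5,r3: IF@1 ID@2 stall=0 (-) EX@3 MEM@4 WB@5
I1 mul r2 <- r1,r3: IF@2 ID@3 stall=0 (-) EX@4 MEM@5 WB@6
I2 ld r2 <- r2: IF@3 ID@4 stall=2 (RAW on I1.r2 (WB@6)) EX@7 MEM@8 WB@9
I3 sub r2 <- r3,r4: IF@4 ID@7 stall=0 (-) EX@8 MEM@9 WB@10
I4 add r4 <- r4,r5: IF@7 ID@8 stall=0 (-) EX@9 MEM@10 WB@11

Answer: 11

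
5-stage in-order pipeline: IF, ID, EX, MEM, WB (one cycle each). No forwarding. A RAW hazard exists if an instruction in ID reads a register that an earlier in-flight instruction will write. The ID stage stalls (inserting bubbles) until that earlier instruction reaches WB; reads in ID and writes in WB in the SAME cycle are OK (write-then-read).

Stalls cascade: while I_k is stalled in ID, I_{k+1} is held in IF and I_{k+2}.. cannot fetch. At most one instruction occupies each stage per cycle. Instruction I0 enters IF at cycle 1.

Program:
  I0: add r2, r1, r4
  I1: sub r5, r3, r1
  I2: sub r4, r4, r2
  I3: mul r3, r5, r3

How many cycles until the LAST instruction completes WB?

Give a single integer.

Answer: 9

Derivation:
I0 add r2 <- r1,r4: IF@1 ID@2 stall=0 (-) EX@3 MEM@4 WB@5
I1 sub r5 <- r3,r1: IF@2 ID@3 stall=0 (-) EX@4 MEM@5 WB@6
I2 sub r4 <- r4,r2: IF@3 ID@4 stall=1 (RAW on I0.r2 (WB@5)) EX@6 MEM@7 WB@8
I3 mul r3 <- r5,r3: IF@4 ID@6 stall=0 (-) EX@7 MEM@8 WB@9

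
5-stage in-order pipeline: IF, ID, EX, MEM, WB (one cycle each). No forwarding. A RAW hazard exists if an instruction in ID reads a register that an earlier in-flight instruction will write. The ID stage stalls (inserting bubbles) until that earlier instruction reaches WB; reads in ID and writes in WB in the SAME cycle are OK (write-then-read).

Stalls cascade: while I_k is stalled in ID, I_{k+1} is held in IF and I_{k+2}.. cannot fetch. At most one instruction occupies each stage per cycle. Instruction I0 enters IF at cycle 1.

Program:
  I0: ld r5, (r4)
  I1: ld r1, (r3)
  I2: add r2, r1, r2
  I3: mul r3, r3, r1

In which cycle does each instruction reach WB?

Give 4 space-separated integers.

I0 ld r5 <- r4: IF@1 ID@2 stall=0 (-) EX@3 MEM@4 WB@5
I1 ld r1 <- r3: IF@2 ID@3 stall=0 (-) EX@4 MEM@5 WB@6
I2 add r2 <- r1,r2: IF@3 ID@4 stall=2 (RAW on I1.r1 (WB@6)) EX@7 MEM@8 WB@9
I3 mul r3 <- r3,r1: IF@4 ID@7 stall=0 (-) EX@8 MEM@9 WB@10

Answer: 5 6 9 10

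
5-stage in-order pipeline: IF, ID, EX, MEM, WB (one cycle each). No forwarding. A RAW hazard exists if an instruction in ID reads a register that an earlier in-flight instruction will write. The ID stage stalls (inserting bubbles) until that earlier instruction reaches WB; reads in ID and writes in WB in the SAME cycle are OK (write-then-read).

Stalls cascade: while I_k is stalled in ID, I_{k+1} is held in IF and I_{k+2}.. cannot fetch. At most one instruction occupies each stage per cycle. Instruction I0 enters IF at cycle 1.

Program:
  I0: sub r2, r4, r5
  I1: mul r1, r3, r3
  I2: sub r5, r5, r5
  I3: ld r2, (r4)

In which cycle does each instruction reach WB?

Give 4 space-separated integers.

Answer: 5 6 7 8

Derivation:
I0 sub r2 <- r4,r5: IF@1 ID@2 stall=0 (-) EX@3 MEM@4 WB@5
I1 mul r1 <- r3,r3: IF@2 ID@3 stall=0 (-) EX@4 MEM@5 WB@6
I2 sub r5 <- r5,r5: IF@3 ID@4 stall=0 (-) EX@5 MEM@6 WB@7
I3 ld r2 <- r4: IF@4 ID@5 stall=0 (-) EX@6 MEM@7 WB@8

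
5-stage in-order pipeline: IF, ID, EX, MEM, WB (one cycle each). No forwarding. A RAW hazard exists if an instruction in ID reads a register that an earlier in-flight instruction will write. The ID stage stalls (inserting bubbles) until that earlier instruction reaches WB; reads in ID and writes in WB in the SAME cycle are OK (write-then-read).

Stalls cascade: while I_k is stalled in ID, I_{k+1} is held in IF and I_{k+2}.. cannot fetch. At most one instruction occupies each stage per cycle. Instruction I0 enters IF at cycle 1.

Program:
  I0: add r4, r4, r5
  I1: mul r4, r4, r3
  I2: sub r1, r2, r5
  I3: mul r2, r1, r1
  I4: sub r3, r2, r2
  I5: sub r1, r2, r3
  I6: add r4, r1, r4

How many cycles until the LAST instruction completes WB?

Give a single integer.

I0 add r4 <- r4,r5: IF@1 ID@2 stall=0 (-) EX@3 MEM@4 WB@5
I1 mul r4 <- r4,r3: IF@2 ID@3 stall=2 (RAW on I0.r4 (WB@5)) EX@6 MEM@7 WB@8
I2 sub r1 <- r2,r5: IF@3 ID@6 stall=0 (-) EX@7 MEM@8 WB@9
I3 mul r2 <- r1,r1: IF@6 ID@7 stall=2 (RAW on I2.r1 (WB@9)) EX@10 MEM@11 WB@12
I4 sub r3 <- r2,r2: IF@7 ID@10 stall=2 (RAW on I3.r2 (WB@12)) EX@13 MEM@14 WB@15
I5 sub r1 <- r2,r3: IF@10 ID@13 stall=2 (RAW on I4.r3 (WB@15)) EX@16 MEM@17 WB@18
I6 add r4 <- r1,r4: IF@13 ID@16 stall=2 (RAW on I5.r1 (WB@18)) EX@19 MEM@20 WB@21

Answer: 21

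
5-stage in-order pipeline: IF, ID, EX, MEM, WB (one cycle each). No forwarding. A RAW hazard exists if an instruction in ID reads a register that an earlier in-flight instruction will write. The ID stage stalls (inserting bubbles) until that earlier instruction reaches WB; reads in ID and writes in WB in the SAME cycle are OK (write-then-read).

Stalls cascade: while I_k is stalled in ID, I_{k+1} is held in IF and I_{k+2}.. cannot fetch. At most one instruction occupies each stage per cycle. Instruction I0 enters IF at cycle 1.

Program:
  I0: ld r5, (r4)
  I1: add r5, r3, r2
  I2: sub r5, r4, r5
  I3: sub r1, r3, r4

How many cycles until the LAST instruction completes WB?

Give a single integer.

I0 ld r5 <- r4: IF@1 ID@2 stall=0 (-) EX@3 MEM@4 WB@5
I1 add r5 <- r3,r2: IF@2 ID@3 stall=0 (-) EX@4 MEM@5 WB@6
I2 sub r5 <- r4,r5: IF@3 ID@4 stall=2 (RAW on I1.r5 (WB@6)) EX@7 MEM@8 WB@9
I3 sub r1 <- r3,r4: IF@4 ID@7 stall=0 (-) EX@8 MEM@9 WB@10

Answer: 10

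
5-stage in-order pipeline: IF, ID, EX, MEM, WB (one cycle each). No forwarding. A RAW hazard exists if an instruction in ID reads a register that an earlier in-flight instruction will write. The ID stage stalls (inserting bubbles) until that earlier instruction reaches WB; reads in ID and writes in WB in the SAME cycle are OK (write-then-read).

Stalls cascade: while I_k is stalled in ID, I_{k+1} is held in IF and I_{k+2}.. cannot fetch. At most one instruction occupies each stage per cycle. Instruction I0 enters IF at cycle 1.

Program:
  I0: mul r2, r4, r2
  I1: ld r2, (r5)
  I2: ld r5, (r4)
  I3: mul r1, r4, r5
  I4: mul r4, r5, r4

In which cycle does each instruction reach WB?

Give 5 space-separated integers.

I0 mul r2 <- r4,r2: IF@1 ID@2 stall=0 (-) EX@3 MEM@4 WB@5
I1 ld r2 <- r5: IF@2 ID@3 stall=0 (-) EX@4 MEM@5 WB@6
I2 ld r5 <- r4: IF@3 ID@4 stall=0 (-) EX@5 MEM@6 WB@7
I3 mul r1 <- r4,r5: IF@4 ID@5 stall=2 (RAW on I2.r5 (WB@7)) EX@8 MEM@9 WB@10
I4 mul r4 <- r5,r4: IF@5 ID@8 stall=0 (-) EX@9 MEM@10 WB@11

Answer: 5 6 7 10 11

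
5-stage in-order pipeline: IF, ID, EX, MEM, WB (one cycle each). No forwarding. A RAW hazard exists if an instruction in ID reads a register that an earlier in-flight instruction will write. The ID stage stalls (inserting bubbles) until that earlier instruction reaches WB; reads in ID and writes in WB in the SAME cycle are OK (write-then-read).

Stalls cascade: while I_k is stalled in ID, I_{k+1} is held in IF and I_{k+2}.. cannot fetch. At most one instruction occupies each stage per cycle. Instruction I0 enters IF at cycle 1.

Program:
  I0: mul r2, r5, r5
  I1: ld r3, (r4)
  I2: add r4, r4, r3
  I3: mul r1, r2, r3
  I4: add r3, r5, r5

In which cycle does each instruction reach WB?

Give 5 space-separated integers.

Answer: 5 6 9 10 11

Derivation:
I0 mul r2 <- r5,r5: IF@1 ID@2 stall=0 (-) EX@3 MEM@4 WB@5
I1 ld r3 <- r4: IF@2 ID@3 stall=0 (-) EX@4 MEM@5 WB@6
I2 add r4 <- r4,r3: IF@3 ID@4 stall=2 (RAW on I1.r3 (WB@6)) EX@7 MEM@8 WB@9
I3 mul r1 <- r2,r3: IF@4 ID@7 stall=0 (-) EX@8 MEM@9 WB@10
I4 add r3 <- r5,r5: IF@7 ID@8 stall=0 (-) EX@9 MEM@10 WB@11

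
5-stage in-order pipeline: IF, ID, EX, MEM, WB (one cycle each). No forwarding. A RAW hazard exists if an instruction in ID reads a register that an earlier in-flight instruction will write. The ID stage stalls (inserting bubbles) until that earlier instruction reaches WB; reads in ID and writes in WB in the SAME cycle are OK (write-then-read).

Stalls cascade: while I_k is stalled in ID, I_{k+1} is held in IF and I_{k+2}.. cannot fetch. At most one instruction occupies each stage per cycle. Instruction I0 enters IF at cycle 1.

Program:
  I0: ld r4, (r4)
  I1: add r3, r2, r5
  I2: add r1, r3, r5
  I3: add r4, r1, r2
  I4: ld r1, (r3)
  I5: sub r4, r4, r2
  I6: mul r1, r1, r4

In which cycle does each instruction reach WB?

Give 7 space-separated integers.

Answer: 5 6 9 12 13 15 18

Derivation:
I0 ld r4 <- r4: IF@1 ID@2 stall=0 (-) EX@3 MEM@4 WB@5
I1 add r3 <- r2,r5: IF@2 ID@3 stall=0 (-) EX@4 MEM@5 WB@6
I2 add r1 <- r3,r5: IF@3 ID@4 stall=2 (RAW on I1.r3 (WB@6)) EX@7 MEM@8 WB@9
I3 add r4 <- r1,r2: IF@4 ID@7 stall=2 (RAW on I2.r1 (WB@9)) EX@10 MEM@11 WB@12
I4 ld r1 <- r3: IF@7 ID@10 stall=0 (-) EX@11 MEM@12 WB@13
I5 sub r4 <- r4,r2: IF@10 ID@11 stall=1 (RAW on I3.r4 (WB@12)) EX@13 MEM@14 WB@15
I6 mul r1 <- r1,r4: IF@11 ID@13 stall=2 (RAW on I5.r4 (WB@15)) EX@16 MEM@17 WB@18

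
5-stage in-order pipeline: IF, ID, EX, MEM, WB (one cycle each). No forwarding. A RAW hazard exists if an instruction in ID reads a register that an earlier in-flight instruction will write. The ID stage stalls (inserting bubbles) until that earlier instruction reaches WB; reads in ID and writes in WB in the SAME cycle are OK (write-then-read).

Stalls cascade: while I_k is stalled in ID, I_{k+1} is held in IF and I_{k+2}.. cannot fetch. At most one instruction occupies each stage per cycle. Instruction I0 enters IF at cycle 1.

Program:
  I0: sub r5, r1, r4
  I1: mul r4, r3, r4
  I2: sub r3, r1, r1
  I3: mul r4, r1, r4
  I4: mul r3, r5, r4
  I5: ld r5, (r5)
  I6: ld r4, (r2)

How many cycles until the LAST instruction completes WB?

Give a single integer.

Answer: 14

Derivation:
I0 sub r5 <- r1,r4: IF@1 ID@2 stall=0 (-) EX@3 MEM@4 WB@5
I1 mul r4 <- r3,r4: IF@2 ID@3 stall=0 (-) EX@4 MEM@5 WB@6
I2 sub r3 <- r1,r1: IF@3 ID@4 stall=0 (-) EX@5 MEM@6 WB@7
I3 mul r4 <- r1,r4: IF@4 ID@5 stall=1 (RAW on I1.r4 (WB@6)) EX@7 MEM@8 WB@9
I4 mul r3 <- r5,r4: IF@5 ID@7 stall=2 (RAW on I3.r4 (WB@9)) EX@10 MEM@11 WB@12
I5 ld r5 <- r5: IF@7 ID@10 stall=0 (-) EX@11 MEM@12 WB@13
I6 ld r4 <- r2: IF@10 ID@11 stall=0 (-) EX@12 MEM@13 WB@14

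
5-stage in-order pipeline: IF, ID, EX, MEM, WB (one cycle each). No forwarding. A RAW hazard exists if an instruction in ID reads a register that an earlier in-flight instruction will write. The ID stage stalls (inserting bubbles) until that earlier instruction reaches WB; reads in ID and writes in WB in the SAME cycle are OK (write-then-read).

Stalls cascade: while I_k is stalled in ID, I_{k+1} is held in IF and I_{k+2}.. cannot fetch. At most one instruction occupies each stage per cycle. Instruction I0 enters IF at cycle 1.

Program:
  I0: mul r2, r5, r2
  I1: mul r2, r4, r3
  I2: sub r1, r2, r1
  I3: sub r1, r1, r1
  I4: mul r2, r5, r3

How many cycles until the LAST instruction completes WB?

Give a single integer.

I0 mul r2 <- r5,r2: IF@1 ID@2 stall=0 (-) EX@3 MEM@4 WB@5
I1 mul r2 <- r4,r3: IF@2 ID@3 stall=0 (-) EX@4 MEM@5 WB@6
I2 sub r1 <- r2,r1: IF@3 ID@4 stall=2 (RAW on I1.r2 (WB@6)) EX@7 MEM@8 WB@9
I3 sub r1 <- r1,r1: IF@4 ID@7 stall=2 (RAW on I2.r1 (WB@9)) EX@10 MEM@11 WB@12
I4 mul r2 <- r5,r3: IF@7 ID@10 stall=0 (-) EX@11 MEM@12 WB@13

Answer: 13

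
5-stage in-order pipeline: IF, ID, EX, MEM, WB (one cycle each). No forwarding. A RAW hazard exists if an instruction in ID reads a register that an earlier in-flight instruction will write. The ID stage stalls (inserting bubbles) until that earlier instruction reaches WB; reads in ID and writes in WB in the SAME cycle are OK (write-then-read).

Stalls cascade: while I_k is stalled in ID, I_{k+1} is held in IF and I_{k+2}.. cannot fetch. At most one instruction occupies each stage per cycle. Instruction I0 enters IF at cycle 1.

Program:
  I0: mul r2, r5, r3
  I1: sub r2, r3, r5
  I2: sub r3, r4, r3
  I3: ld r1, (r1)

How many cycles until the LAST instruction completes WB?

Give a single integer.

Answer: 8

Derivation:
I0 mul r2 <- r5,r3: IF@1 ID@2 stall=0 (-) EX@3 MEM@4 WB@5
I1 sub r2 <- r3,r5: IF@2 ID@3 stall=0 (-) EX@4 MEM@5 WB@6
I2 sub r3 <- r4,r3: IF@3 ID@4 stall=0 (-) EX@5 MEM@6 WB@7
I3 ld r1 <- r1: IF@4 ID@5 stall=0 (-) EX@6 MEM@7 WB@8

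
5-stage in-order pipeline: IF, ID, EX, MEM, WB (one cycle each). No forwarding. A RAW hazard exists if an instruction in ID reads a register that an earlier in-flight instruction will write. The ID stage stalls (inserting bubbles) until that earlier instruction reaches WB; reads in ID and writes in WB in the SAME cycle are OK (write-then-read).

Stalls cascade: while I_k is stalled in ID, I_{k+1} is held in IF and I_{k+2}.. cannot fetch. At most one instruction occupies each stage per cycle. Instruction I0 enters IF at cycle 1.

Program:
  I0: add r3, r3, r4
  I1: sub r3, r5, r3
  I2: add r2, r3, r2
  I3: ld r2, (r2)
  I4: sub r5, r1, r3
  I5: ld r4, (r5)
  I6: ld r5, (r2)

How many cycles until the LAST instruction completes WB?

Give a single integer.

Answer: 19

Derivation:
I0 add r3 <- r3,r4: IF@1 ID@2 stall=0 (-) EX@3 MEM@4 WB@5
I1 sub r3 <- r5,r3: IF@2 ID@3 stall=2 (RAW on I0.r3 (WB@5)) EX@6 MEM@7 WB@8
I2 add r2 <- r3,r2: IF@3 ID@6 stall=2 (RAW on I1.r3 (WB@8)) EX@9 MEM@10 WB@11
I3 ld r2 <- r2: IF@6 ID@9 stall=2 (RAW on I2.r2 (WB@11)) EX@12 MEM@13 WB@14
I4 sub r5 <- r1,r3: IF@9 ID@12 stall=0 (-) EX@13 MEM@14 WB@15
I5 ld r4 <- r5: IF@12 ID@13 stall=2 (RAW on I4.r5 (WB@15)) EX@16 MEM@17 WB@18
I6 ld r5 <- r2: IF@13 ID@16 stall=0 (-) EX@17 MEM@18 WB@19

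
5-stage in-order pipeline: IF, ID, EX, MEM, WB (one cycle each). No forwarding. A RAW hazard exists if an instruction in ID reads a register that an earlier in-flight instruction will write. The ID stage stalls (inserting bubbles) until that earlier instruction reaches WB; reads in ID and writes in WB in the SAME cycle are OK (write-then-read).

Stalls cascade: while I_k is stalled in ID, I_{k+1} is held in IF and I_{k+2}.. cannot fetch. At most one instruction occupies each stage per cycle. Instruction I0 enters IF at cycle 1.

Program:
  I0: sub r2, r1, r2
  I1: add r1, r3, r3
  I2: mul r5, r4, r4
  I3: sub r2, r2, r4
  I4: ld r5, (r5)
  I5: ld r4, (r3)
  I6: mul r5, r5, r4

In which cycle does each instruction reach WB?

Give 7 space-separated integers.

I0 sub r2 <- r1,r2: IF@1 ID@2 stall=0 (-) EX@3 MEM@4 WB@5
I1 add r1 <- r3,r3: IF@2 ID@3 stall=0 (-) EX@4 MEM@5 WB@6
I2 mul r5 <- r4,r4: IF@3 ID@4 stall=0 (-) EX@5 MEM@6 WB@7
I3 sub r2 <- r2,r4: IF@4 ID@5 stall=0 (-) EX@6 MEM@7 WB@8
I4 ld r5 <- r5: IF@5 ID@6 stall=1 (RAW on I2.r5 (WB@7)) EX@8 MEM@9 WB@10
I5 ld r4 <- r3: IF@6 ID@8 stall=0 (-) EX@9 MEM@10 WB@11
I6 mul r5 <- r5,r4: IF@8 ID@9 stall=2 (RAW on I5.r4 (WB@11)) EX@12 MEM@13 WB@14

Answer: 5 6 7 8 10 11 14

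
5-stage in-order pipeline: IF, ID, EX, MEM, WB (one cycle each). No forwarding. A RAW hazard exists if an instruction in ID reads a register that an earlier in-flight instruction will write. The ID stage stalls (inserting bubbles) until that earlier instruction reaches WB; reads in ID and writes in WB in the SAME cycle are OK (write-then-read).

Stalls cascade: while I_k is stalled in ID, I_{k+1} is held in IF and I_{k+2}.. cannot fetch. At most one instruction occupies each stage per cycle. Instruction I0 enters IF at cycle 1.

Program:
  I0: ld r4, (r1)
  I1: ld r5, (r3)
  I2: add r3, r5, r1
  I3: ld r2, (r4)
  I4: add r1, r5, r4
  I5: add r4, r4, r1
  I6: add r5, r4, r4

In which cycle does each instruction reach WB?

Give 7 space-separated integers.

Answer: 5 6 9 10 11 14 17

Derivation:
I0 ld r4 <- r1: IF@1 ID@2 stall=0 (-) EX@3 MEM@4 WB@5
I1 ld r5 <- r3: IF@2 ID@3 stall=0 (-) EX@4 MEM@5 WB@6
I2 add r3 <- r5,r1: IF@3 ID@4 stall=2 (RAW on I1.r5 (WB@6)) EX@7 MEM@8 WB@9
I3 ld r2 <- r4: IF@4 ID@7 stall=0 (-) EX@8 MEM@9 WB@10
I4 add r1 <- r5,r4: IF@7 ID@8 stall=0 (-) EX@9 MEM@10 WB@11
I5 add r4 <- r4,r1: IF@8 ID@9 stall=2 (RAW on I4.r1 (WB@11)) EX@12 MEM@13 WB@14
I6 add r5 <- r4,r4: IF@9 ID@12 stall=2 (RAW on I5.r4 (WB@14)) EX@15 MEM@16 WB@17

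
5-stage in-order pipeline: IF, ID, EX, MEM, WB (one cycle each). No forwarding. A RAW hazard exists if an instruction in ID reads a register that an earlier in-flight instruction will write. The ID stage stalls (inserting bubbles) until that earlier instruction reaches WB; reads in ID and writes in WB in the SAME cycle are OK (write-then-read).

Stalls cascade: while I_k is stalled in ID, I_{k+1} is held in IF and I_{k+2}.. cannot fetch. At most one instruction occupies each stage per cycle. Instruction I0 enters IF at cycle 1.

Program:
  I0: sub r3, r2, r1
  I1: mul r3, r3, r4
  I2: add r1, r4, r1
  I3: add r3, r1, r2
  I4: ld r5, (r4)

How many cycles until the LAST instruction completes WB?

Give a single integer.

Answer: 13

Derivation:
I0 sub r3 <- r2,r1: IF@1 ID@2 stall=0 (-) EX@3 MEM@4 WB@5
I1 mul r3 <- r3,r4: IF@2 ID@3 stall=2 (RAW on I0.r3 (WB@5)) EX@6 MEM@7 WB@8
I2 add r1 <- r4,r1: IF@3 ID@6 stall=0 (-) EX@7 MEM@8 WB@9
I3 add r3 <- r1,r2: IF@6 ID@7 stall=2 (RAW on I2.r1 (WB@9)) EX@10 MEM@11 WB@12
I4 ld r5 <- r4: IF@7 ID@10 stall=0 (-) EX@11 MEM@12 WB@13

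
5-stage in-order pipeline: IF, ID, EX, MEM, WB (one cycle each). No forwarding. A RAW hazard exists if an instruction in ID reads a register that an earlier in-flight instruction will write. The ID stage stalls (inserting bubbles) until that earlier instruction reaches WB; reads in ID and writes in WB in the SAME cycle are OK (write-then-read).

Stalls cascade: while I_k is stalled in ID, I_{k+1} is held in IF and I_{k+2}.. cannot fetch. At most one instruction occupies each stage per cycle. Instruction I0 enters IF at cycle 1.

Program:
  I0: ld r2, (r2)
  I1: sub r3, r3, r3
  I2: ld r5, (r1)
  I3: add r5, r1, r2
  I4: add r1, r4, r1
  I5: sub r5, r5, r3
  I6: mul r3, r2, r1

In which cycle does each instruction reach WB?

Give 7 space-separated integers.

I0 ld r2 <- r2: IF@1 ID@2 stall=0 (-) EX@3 MEM@4 WB@5
I1 sub r3 <- r3,r3: IF@2 ID@3 stall=0 (-) EX@4 MEM@5 WB@6
I2 ld r5 <- r1: IF@3 ID@4 stall=0 (-) EX@5 MEM@6 WB@7
I3 add r5 <- r1,r2: IF@4 ID@5 stall=0 (-) EX@6 MEM@7 WB@8
I4 add r1 <- r4,r1: IF@5 ID@6 stall=0 (-) EX@7 MEM@8 WB@9
I5 sub r5 <- r5,r3: IF@6 ID@7 stall=1 (RAW on I3.r5 (WB@8)) EX@9 MEM@10 WB@11
I6 mul r3 <- r2,r1: IF@7 ID@9 stall=0 (-) EX@10 MEM@11 WB@12

Answer: 5 6 7 8 9 11 12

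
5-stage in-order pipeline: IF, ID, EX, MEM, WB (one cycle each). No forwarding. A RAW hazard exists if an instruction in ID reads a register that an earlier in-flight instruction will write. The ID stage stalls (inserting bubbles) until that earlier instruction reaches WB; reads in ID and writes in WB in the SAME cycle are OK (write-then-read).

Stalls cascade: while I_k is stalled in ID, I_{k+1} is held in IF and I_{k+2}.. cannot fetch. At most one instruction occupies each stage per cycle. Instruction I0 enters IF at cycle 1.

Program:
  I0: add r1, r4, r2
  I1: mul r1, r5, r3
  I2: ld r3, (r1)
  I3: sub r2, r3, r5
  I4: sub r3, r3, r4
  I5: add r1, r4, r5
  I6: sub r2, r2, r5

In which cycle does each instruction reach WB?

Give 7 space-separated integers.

I0 add r1 <- r4,r2: IF@1 ID@2 stall=0 (-) EX@3 MEM@4 WB@5
I1 mul r1 <- r5,r3: IF@2 ID@3 stall=0 (-) EX@4 MEM@5 WB@6
I2 ld r3 <- r1: IF@3 ID@4 stall=2 (RAW on I1.r1 (WB@6)) EX@7 MEM@8 WB@9
I3 sub r2 <- r3,r5: IF@4 ID@7 stall=2 (RAW on I2.r3 (WB@9)) EX@10 MEM@11 WB@12
I4 sub r3 <- r3,r4: IF@7 ID@10 stall=0 (-) EX@11 MEM@12 WB@13
I5 add r1 <- r4,r5: IF@10 ID@11 stall=0 (-) EX@12 MEM@13 WB@14
I6 sub r2 <- r2,r5: IF@11 ID@12 stall=0 (-) EX@13 MEM@14 WB@15

Answer: 5 6 9 12 13 14 15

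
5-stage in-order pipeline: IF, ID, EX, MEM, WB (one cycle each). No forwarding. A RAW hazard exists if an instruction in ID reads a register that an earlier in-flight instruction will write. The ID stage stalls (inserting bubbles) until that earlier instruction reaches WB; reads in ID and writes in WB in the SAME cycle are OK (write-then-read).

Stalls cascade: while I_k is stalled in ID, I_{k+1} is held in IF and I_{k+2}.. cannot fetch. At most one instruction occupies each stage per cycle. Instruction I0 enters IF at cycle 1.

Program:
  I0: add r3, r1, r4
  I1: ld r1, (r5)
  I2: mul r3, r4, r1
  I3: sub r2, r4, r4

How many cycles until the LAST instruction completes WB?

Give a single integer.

I0 add r3 <- r1,r4: IF@1 ID@2 stall=0 (-) EX@3 MEM@4 WB@5
I1 ld r1 <- r5: IF@2 ID@3 stall=0 (-) EX@4 MEM@5 WB@6
I2 mul r3 <- r4,r1: IF@3 ID@4 stall=2 (RAW on I1.r1 (WB@6)) EX@7 MEM@8 WB@9
I3 sub r2 <- r4,r4: IF@4 ID@7 stall=0 (-) EX@8 MEM@9 WB@10

Answer: 10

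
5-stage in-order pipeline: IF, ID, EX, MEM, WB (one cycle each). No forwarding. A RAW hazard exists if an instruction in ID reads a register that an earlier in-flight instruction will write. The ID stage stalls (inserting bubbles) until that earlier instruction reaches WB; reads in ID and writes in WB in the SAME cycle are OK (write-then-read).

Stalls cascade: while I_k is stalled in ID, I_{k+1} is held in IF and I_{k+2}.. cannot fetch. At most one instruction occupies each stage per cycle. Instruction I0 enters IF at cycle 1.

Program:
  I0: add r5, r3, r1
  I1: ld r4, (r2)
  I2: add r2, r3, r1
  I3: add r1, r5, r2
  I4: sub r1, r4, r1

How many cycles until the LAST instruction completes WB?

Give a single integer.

Answer: 13

Derivation:
I0 add r5 <- r3,r1: IF@1 ID@2 stall=0 (-) EX@3 MEM@4 WB@5
I1 ld r4 <- r2: IF@2 ID@3 stall=0 (-) EX@4 MEM@5 WB@6
I2 add r2 <- r3,r1: IF@3 ID@4 stall=0 (-) EX@5 MEM@6 WB@7
I3 add r1 <- r5,r2: IF@4 ID@5 stall=2 (RAW on I2.r2 (WB@7)) EX@8 MEM@9 WB@10
I4 sub r1 <- r4,r1: IF@5 ID@8 stall=2 (RAW on I3.r1 (WB@10)) EX@11 MEM@12 WB@13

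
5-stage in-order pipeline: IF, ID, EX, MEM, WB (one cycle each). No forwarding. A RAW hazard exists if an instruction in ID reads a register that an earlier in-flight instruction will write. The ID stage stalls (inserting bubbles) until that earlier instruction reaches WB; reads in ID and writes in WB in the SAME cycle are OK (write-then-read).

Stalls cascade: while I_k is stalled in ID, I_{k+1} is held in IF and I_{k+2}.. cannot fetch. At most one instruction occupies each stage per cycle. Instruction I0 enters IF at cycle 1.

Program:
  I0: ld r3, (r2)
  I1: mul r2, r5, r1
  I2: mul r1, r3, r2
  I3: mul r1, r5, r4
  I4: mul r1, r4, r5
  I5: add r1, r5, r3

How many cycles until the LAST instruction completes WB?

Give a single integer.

I0 ld r3 <- r2: IF@1 ID@2 stall=0 (-) EX@3 MEM@4 WB@5
I1 mul r2 <- r5,r1: IF@2 ID@3 stall=0 (-) EX@4 MEM@5 WB@6
I2 mul r1 <- r3,r2: IF@3 ID@4 stall=2 (RAW on I1.r2 (WB@6)) EX@7 MEM@8 WB@9
I3 mul r1 <- r5,r4: IF@4 ID@7 stall=0 (-) EX@8 MEM@9 WB@10
I4 mul r1 <- r4,r5: IF@7 ID@8 stall=0 (-) EX@9 MEM@10 WB@11
I5 add r1 <- r5,r3: IF@8 ID@9 stall=0 (-) EX@10 MEM@11 WB@12

Answer: 12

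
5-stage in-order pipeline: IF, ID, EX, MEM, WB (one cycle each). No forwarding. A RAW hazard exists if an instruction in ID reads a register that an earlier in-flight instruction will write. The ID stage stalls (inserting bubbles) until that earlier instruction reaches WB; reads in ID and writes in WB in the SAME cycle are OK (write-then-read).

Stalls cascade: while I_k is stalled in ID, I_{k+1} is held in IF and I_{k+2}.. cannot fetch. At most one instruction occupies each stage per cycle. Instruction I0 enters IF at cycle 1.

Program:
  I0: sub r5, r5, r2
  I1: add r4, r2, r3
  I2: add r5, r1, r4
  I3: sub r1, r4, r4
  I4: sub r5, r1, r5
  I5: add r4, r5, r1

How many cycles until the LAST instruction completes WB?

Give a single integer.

Answer: 16

Derivation:
I0 sub r5 <- r5,r2: IF@1 ID@2 stall=0 (-) EX@3 MEM@4 WB@5
I1 add r4 <- r2,r3: IF@2 ID@3 stall=0 (-) EX@4 MEM@5 WB@6
I2 add r5 <- r1,r4: IF@3 ID@4 stall=2 (RAW on I1.r4 (WB@6)) EX@7 MEM@8 WB@9
I3 sub r1 <- r4,r4: IF@4 ID@7 stall=0 (-) EX@8 MEM@9 WB@10
I4 sub r5 <- r1,r5: IF@7 ID@8 stall=2 (RAW on I3.r1 (WB@10)) EX@11 MEM@12 WB@13
I5 add r4 <- r5,r1: IF@8 ID@11 stall=2 (RAW on I4.r5 (WB@13)) EX@14 MEM@15 WB@16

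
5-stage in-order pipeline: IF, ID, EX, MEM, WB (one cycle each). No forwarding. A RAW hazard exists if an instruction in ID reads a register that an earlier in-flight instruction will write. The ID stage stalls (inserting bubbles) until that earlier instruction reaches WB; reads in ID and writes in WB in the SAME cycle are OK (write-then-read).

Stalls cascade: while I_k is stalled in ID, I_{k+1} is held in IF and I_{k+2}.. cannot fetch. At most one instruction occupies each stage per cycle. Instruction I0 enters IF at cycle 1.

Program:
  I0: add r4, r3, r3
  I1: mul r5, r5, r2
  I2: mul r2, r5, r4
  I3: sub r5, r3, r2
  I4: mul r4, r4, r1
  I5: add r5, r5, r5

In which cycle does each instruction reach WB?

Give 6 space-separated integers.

Answer: 5 6 9 12 13 15

Derivation:
I0 add r4 <- r3,r3: IF@1 ID@2 stall=0 (-) EX@3 MEM@4 WB@5
I1 mul r5 <- r5,r2: IF@2 ID@3 stall=0 (-) EX@4 MEM@5 WB@6
I2 mul r2 <- r5,r4: IF@3 ID@4 stall=2 (RAW on I1.r5 (WB@6)) EX@7 MEM@8 WB@9
I3 sub r5 <- r3,r2: IF@4 ID@7 stall=2 (RAW on I2.r2 (WB@9)) EX@10 MEM@11 WB@12
I4 mul r4 <- r4,r1: IF@7 ID@10 stall=0 (-) EX@11 MEM@12 WB@13
I5 add r5 <- r5,r5: IF@10 ID@11 stall=1 (RAW on I3.r5 (WB@12)) EX@13 MEM@14 WB@15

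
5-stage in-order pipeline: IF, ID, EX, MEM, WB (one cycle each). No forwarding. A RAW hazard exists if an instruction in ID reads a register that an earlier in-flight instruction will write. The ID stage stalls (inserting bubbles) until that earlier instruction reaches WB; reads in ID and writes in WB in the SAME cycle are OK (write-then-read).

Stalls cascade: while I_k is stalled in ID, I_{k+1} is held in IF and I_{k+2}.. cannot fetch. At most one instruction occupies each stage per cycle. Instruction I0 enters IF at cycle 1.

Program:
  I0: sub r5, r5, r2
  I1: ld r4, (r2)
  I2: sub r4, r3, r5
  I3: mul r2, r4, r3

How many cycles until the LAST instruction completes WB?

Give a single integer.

I0 sub r5 <- r5,r2: IF@1 ID@2 stall=0 (-) EX@3 MEM@4 WB@5
I1 ld r4 <- r2: IF@2 ID@3 stall=0 (-) EX@4 MEM@5 WB@6
I2 sub r4 <- r3,r5: IF@3 ID@4 stall=1 (RAW on I0.r5 (WB@5)) EX@6 MEM@7 WB@8
I3 mul r2 <- r4,r3: IF@4 ID@6 stall=2 (RAW on I2.r4 (WB@8)) EX@9 MEM@10 WB@11

Answer: 11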